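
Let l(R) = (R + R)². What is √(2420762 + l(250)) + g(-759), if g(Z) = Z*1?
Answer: -759 + √2670762 ≈ 875.25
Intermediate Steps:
g(Z) = Z
l(R) = 4*R² (l(R) = (2*R)² = 4*R²)
√(2420762 + l(250)) + g(-759) = √(2420762 + 4*250²) - 759 = √(2420762 + 4*62500) - 759 = √(2420762 + 250000) - 759 = √2670762 - 759 = -759 + √2670762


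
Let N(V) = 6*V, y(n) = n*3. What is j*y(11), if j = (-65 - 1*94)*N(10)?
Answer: -314820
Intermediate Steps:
y(n) = 3*n
j = -9540 (j = (-65 - 1*94)*(6*10) = (-65 - 94)*60 = -159*60 = -9540)
j*y(11) = -28620*11 = -9540*33 = -314820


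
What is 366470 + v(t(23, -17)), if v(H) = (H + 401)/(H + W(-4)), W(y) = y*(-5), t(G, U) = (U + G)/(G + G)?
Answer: 169684836/463 ≈ 3.6649e+5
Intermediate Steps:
t(G, U) = (G + U)/(2*G) (t(G, U) = (G + U)/((2*G)) = (G + U)*(1/(2*G)) = (G + U)/(2*G))
W(y) = -5*y
v(H) = (401 + H)/(20 + H) (v(H) = (H + 401)/(H - 5*(-4)) = (401 + H)/(H + 20) = (401 + H)/(20 + H))
366470 + v(t(23, -17)) = 366470 + (401 + (½)*(23 - 17)/23)/(20 + (½)*(23 - 17)/23) = 366470 + (401 + (½)*(1/23)*6)/(20 + (½)*(1/23)*6) = 366470 + (401 + 3/23)/(20 + 3/23) = 366470 + (9226/23)/(463/23) = 366470 + (23/463)*(9226/23) = 366470 + 9226/463 = 169684836/463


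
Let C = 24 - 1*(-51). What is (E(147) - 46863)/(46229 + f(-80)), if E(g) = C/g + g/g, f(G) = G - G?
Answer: -2296213/2265221 ≈ -1.0137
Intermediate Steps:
f(G) = 0
C = 75 (C = 24 + 51 = 75)
E(g) = 1 + 75/g (E(g) = 75/g + g/g = 75/g + 1 = 1 + 75/g)
(E(147) - 46863)/(46229 + f(-80)) = ((75 + 147)/147 - 46863)/(46229 + 0) = ((1/147)*222 - 46863)/46229 = (74/49 - 46863)*(1/46229) = -2296213/49*1/46229 = -2296213/2265221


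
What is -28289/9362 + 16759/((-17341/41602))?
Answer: -6527751087865/162346442 ≈ -40209.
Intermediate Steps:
-28289/9362 + 16759/((-17341/41602)) = -28289*1/9362 + 16759/((-17341*1/41602)) = -28289/9362 + 16759/(-17341/41602) = -28289/9362 + 16759*(-41602/17341) = -28289/9362 - 697207918/17341 = -6527751087865/162346442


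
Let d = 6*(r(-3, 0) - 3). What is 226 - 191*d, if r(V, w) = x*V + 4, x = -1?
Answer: -4358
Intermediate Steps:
r(V, w) = 4 - V (r(V, w) = -V + 4 = 4 - V)
d = 24 (d = 6*((4 - 1*(-3)) - 3) = 6*((4 + 3) - 3) = 6*(7 - 3) = 6*4 = 24)
226 - 191*d = 226 - 191*24 = 226 - 4584 = -4358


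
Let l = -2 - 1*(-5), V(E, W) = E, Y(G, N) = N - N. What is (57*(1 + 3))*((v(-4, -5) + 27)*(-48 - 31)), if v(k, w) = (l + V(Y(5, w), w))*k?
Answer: -270180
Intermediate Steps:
Y(G, N) = 0
l = 3 (l = -2 + 5 = 3)
v(k, w) = 3*k (v(k, w) = (3 + 0)*k = 3*k)
(57*(1 + 3))*((v(-4, -5) + 27)*(-48 - 31)) = (57*(1 + 3))*((3*(-4) + 27)*(-48 - 31)) = (57*4)*((-12 + 27)*(-79)) = 228*(15*(-79)) = 228*(-1185) = -270180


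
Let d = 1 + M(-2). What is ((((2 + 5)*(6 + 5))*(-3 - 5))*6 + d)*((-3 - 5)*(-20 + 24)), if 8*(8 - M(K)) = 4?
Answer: 118000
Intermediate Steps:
M(K) = 15/2 (M(K) = 8 - ⅛*4 = 8 - ½ = 15/2)
d = 17/2 (d = 1 + 15/2 = 17/2 ≈ 8.5000)
((((2 + 5)*(6 + 5))*(-3 - 5))*6 + d)*((-3 - 5)*(-20 + 24)) = ((((2 + 5)*(6 + 5))*(-3 - 5))*6 + 17/2)*((-3 - 5)*(-20 + 24)) = (((7*11)*(-8))*6 + 17/2)*(-8*4) = ((77*(-8))*6 + 17/2)*(-32) = (-616*6 + 17/2)*(-32) = (-3696 + 17/2)*(-32) = -7375/2*(-32) = 118000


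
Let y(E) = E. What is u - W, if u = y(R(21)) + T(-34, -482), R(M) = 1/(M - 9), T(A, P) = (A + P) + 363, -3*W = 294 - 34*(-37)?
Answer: 4373/12 ≈ 364.42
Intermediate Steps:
W = -1552/3 (W = -(294 - 34*(-37))/3 = -(294 + 1258)/3 = -1/3*1552 = -1552/3 ≈ -517.33)
T(A, P) = 363 + A + P
R(M) = 1/(-9 + M)
u = -1835/12 (u = 1/(-9 + 21) + (363 - 34 - 482) = 1/12 - 153 = -1835/12 ≈ -152.92)
u - W = -1835/12 - 1*(-1552/3) = -1835/12 + 1552/3 = 4373/12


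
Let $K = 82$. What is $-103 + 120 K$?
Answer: $9737$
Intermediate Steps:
$-103 + 120 K = -103 + 120 \cdot 82 = -103 + 9840 = 9737$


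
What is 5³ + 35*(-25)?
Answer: -750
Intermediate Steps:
5³ + 35*(-25) = 125 - 875 = -750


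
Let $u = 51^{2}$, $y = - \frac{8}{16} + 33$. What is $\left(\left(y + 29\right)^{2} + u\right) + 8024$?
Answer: $\frac{57629}{4} \approx 14407.0$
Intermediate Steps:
$y = \frac{65}{2}$ ($y = \left(-8\right) \frac{1}{16} + 33 = - \frac{1}{2} + 33 = \frac{65}{2} \approx 32.5$)
$u = 2601$
$\left(\left(y + 29\right)^{2} + u\right) + 8024 = \left(\left(\frac{65}{2} + 29\right)^{2} + 2601\right) + 8024 = \left(\left(\frac{123}{2}\right)^{2} + 2601\right) + 8024 = \left(\frac{15129}{4} + 2601\right) + 8024 = \frac{25533}{4} + 8024 = \frac{57629}{4}$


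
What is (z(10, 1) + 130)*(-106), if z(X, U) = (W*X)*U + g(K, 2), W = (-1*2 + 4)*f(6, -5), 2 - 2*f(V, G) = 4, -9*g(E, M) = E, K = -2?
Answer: -105152/9 ≈ -11684.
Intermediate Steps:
g(E, M) = -E/9
f(V, G) = -1 (f(V, G) = 1 - ½*4 = 1 - 2 = -1)
W = -2 (W = (-1*2 + 4)*(-1) = (-2 + 4)*(-1) = 2*(-1) = -2)
z(X, U) = 2/9 - 2*U*X (z(X, U) = (-2*X)*U - ⅑*(-2) = -2*U*X + 2/9 = 2/9 - 2*U*X)
(z(10, 1) + 130)*(-106) = ((2/9 - 2*1*10) + 130)*(-106) = ((2/9 - 20) + 130)*(-106) = (-178/9 + 130)*(-106) = (992/9)*(-106) = -105152/9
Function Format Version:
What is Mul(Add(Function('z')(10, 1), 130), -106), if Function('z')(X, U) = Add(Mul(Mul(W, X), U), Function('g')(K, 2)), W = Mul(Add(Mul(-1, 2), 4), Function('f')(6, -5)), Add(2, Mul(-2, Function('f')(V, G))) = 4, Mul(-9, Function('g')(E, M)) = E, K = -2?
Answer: Rational(-105152, 9) ≈ -11684.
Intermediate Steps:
Function('g')(E, M) = Mul(Rational(-1, 9), E)
Function('f')(V, G) = -1 (Function('f')(V, G) = Add(1, Mul(Rational(-1, 2), 4)) = Add(1, -2) = -1)
W = -2 (W = Mul(Add(Mul(-1, 2), 4), -1) = Mul(Add(-2, 4), -1) = Mul(2, -1) = -2)
Function('z')(X, U) = Add(Rational(2, 9), Mul(-2, U, X)) (Function('z')(X, U) = Add(Mul(Mul(-2, X), U), Mul(Rational(-1, 9), -2)) = Add(Mul(-2, U, X), Rational(2, 9)) = Add(Rational(2, 9), Mul(-2, U, X)))
Mul(Add(Function('z')(10, 1), 130), -106) = Mul(Add(Add(Rational(2, 9), Mul(-2, 1, 10)), 130), -106) = Mul(Add(Add(Rational(2, 9), -20), 130), -106) = Mul(Add(Rational(-178, 9), 130), -106) = Mul(Rational(992, 9), -106) = Rational(-105152, 9)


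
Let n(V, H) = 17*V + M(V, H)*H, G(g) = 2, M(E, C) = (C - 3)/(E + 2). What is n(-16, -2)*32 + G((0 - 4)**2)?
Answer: -61074/7 ≈ -8724.9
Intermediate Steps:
M(E, C) = (-3 + C)/(2 + E)
n(V, H) = 17*V + H*(-3 + H)/(2 + V) (n(V, H) = 17*V + ((-3 + H)/(2 + V))*H = 17*V + H*(-3 + H)/(2 + V))
n(-16, -2)*32 + G((0 - 4)**2) = ((-2*(-3 - 2) + 17*(-16)*(2 - 16))/(2 - 16))*32 + 2 = ((-2*(-5) + 17*(-16)*(-14))/(-14))*32 + 2 = -(10 + 3808)/14*32 + 2 = -1/14*3818*32 + 2 = -1909/7*32 + 2 = -61088/7 + 2 = -61074/7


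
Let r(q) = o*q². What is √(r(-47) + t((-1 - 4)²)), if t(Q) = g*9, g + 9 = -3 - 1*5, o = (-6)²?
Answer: 3*√8819 ≈ 281.73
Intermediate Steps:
o = 36
g = -17 (g = -9 + (-3 - 1*5) = -9 + (-3 - 5) = -9 - 8 = -17)
t(Q) = -153 (t(Q) = -17*9 = -153)
r(q) = 36*q²
√(r(-47) + t((-1 - 4)²)) = √(36*(-47)² - 153) = √(36*2209 - 153) = √(79524 - 153) = √79371 = 3*√8819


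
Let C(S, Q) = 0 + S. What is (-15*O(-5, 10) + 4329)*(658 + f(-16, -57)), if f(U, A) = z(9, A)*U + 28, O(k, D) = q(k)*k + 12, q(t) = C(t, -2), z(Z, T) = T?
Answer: 6030852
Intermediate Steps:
C(S, Q) = S
q(t) = t
O(k, D) = 12 + k**2 (O(k, D) = k*k + 12 = k**2 + 12 = 12 + k**2)
f(U, A) = 28 + A*U (f(U, A) = A*U + 28 = 28 + A*U)
(-15*O(-5, 10) + 4329)*(658 + f(-16, -57)) = (-15*(12 + (-5)**2) + 4329)*(658 + (28 - 57*(-16))) = (-15*(12 + 25) + 4329)*(658 + (28 + 912)) = (-15*37 + 4329)*(658 + 940) = (-555 + 4329)*1598 = 3774*1598 = 6030852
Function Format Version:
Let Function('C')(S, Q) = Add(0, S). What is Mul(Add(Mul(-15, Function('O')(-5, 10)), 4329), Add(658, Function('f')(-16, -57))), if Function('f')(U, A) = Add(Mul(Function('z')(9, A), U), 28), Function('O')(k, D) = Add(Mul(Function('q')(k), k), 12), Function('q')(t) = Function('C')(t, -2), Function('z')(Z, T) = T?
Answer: 6030852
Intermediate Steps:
Function('C')(S, Q) = S
Function('q')(t) = t
Function('O')(k, D) = Add(12, Pow(k, 2)) (Function('O')(k, D) = Add(Mul(k, k), 12) = Add(Pow(k, 2), 12) = Add(12, Pow(k, 2)))
Function('f')(U, A) = Add(28, Mul(A, U)) (Function('f')(U, A) = Add(Mul(A, U), 28) = Add(28, Mul(A, U)))
Mul(Add(Mul(-15, Function('O')(-5, 10)), 4329), Add(658, Function('f')(-16, -57))) = Mul(Add(Mul(-15, Add(12, Pow(-5, 2))), 4329), Add(658, Add(28, Mul(-57, -16)))) = Mul(Add(Mul(-15, Add(12, 25)), 4329), Add(658, Add(28, 912))) = Mul(Add(Mul(-15, 37), 4329), Add(658, 940)) = Mul(Add(-555, 4329), 1598) = Mul(3774, 1598) = 6030852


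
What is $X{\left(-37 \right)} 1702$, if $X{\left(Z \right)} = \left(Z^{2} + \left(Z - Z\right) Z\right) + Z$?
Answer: $2267064$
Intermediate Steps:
$X{\left(Z \right)} = Z + Z^{2}$ ($X{\left(Z \right)} = \left(Z^{2} + 0 Z\right) + Z = \left(Z^{2} + 0\right) + Z = Z^{2} + Z = Z + Z^{2}$)
$X{\left(-37 \right)} 1702 = - 37 \left(1 - 37\right) 1702 = \left(-37\right) \left(-36\right) 1702 = 1332 \cdot 1702 = 2267064$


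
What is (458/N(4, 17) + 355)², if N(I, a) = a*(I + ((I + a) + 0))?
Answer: 22901676889/180625 ≈ 1.2679e+5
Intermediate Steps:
N(I, a) = a*(a + 2*I) (N(I, a) = a*(I + (I + a)) = a*(a + 2*I))
(458/N(4, 17) + 355)² = (458/((17*(17 + 2*4))) + 355)² = (458/((17*(17 + 8))) + 355)² = (458/((17*25)) + 355)² = (458/425 + 355)² = (151333/425)² = 22901676889/180625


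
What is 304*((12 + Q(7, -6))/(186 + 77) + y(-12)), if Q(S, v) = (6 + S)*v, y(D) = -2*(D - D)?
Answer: -20064/263 ≈ -76.289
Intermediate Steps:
y(D) = 0 (y(D) = -2*0 = 0)
Q(S, v) = v*(6 + S)
304*((12 + Q(7, -6))/(186 + 77) + y(-12)) = 304*((12 - 6*(6 + 7))/(186 + 77) + 0) = 304*((12 - 6*13)/263 + 0) = 304*((12 - 78)*(1/263) + 0) = 304*(-66*1/263 + 0) = 304*(-66/263 + 0) = 304*(-66/263) = -20064/263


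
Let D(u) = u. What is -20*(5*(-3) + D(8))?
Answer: 140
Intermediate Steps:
-20*(5*(-3) + D(8)) = -20*(5*(-3) + 8) = -20*(-15 + 8) = -20*(-7) = 140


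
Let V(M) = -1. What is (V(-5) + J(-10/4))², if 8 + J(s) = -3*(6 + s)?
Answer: 1521/4 ≈ 380.25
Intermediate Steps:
J(s) = -26 - 3*s (J(s) = -8 - 3*(6 + s) = -8 + (-18 - 3*s) = -26 - 3*s)
(V(-5) + J(-10/4))² = (-1 + (-26 - (-30)/4))² = (-1 + (-26 - 3*(-5/2)))² = (-1 + (-26 + 15/2))² = (-1 - 37/2)² = (-39/2)² = 1521/4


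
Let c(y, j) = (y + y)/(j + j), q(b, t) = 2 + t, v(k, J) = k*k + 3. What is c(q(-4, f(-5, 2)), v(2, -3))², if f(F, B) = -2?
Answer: 0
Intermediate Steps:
v(k, J) = 3 + k² (v(k, J) = k² + 3 = 3 + k²)
c(y, j) = y/j (c(y, j) = (2*y)/((2*j)) = (2*y)*(1/(2*j)) = y/j)
c(q(-4, f(-5, 2)), v(2, -3))² = ((2 - 2)/(3 + 2²))² = (0/(3 + 4))² = (0/7)² = (0*(⅐))² = 0² = 0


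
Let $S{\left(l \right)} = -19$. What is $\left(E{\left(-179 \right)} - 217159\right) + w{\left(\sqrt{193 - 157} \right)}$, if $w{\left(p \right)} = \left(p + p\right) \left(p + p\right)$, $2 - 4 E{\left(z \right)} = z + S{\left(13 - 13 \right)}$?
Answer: $-216965$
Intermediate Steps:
$E{\left(z \right)} = \frac{21}{4} - \frac{z}{4}$ ($E{\left(z \right)} = \frac{1}{2} - \frac{z - 19}{4} = \frac{1}{2} - \frac{-19 + z}{4} = \frac{1}{2} - \left(- \frac{19}{4} + \frac{z}{4}\right) = \frac{21}{4} - \frac{z}{4}$)
$w{\left(p \right)} = 4 p^{2}$ ($w{\left(p \right)} = 2 p 2 p = 4 p^{2}$)
$\left(E{\left(-179 \right)} - 217159\right) + w{\left(\sqrt{193 - 157} \right)} = \left(\left(\frac{21}{4} - - \frac{179}{4}\right) - 217159\right) + 4 \left(\sqrt{193 - 157}\right)^{2} = \left(\left(\frac{21}{4} + \frac{179}{4}\right) - 217159\right) + 4 \left(\sqrt{36}\right)^{2} = \left(50 - 217159\right) + 4 \cdot 6^{2} = -217109 + 4 \cdot 36 = -217109 + 144 = -216965$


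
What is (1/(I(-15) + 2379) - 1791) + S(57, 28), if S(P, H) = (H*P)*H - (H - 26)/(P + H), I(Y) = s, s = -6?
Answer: 8652534724/201705 ≈ 42897.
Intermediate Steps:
I(Y) = -6
S(P, H) = P*H**2 - (-26 + H)/(H + P)
(1/(I(-15) + 2379) - 1791) + S(57, 28) = (1/(-6 + 2379) - 1791) + (26 - 1*28 + 57*28**3 + 28**2*57**2)/(28 + 57) = (1/2373 - 1791) + (26 - 28 + 57*21952 + 784*3249)/85 = (1/2373 - 1791) + (26 - 28 + 1251264 + 2547216)/85 = -4250042/2373 + (1/85)*3798478 = -4250042/2373 + 3798478/85 = 8652534724/201705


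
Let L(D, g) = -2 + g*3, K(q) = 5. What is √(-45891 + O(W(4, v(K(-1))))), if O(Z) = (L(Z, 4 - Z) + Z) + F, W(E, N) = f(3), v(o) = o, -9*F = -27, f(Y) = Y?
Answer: 2*I*√11471 ≈ 214.21*I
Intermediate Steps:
F = 3 (F = -⅑*(-27) = 3)
L(D, g) = -2 + 3*g
W(E, N) = 3
O(Z) = 13 - 2*Z (O(Z) = ((-2 + 3*(4 - Z)) + Z) + 3 = ((-2 + (12 - 3*Z)) + Z) + 3 = ((10 - 3*Z) + Z) + 3 = (10 - 2*Z) + 3 = 13 - 2*Z)
√(-45891 + O(W(4, v(K(-1))))) = √(-45891 + (13 - 2*3)) = √(-45891 + (13 - 6)) = √(-45891 + 7) = √(-45884) = 2*I*√11471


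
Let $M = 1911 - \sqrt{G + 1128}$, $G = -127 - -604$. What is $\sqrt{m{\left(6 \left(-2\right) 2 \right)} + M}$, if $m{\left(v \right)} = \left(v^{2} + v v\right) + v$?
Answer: $\sqrt{3039 - \sqrt{1605}} \approx 54.763$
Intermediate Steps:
$G = 477$ ($G = -127 + 604 = 477$)
$M = 1911 - \sqrt{1605}$ ($M = 1911 - \sqrt{477 + 1128} = 1911 - \sqrt{1605} \approx 1870.9$)
$m{\left(v \right)} = v + 2 v^{2}$ ($m{\left(v \right)} = \left(v^{2} + v^{2}\right) + v = 2 v^{2} + v = v + 2 v^{2}$)
$\sqrt{m{\left(6 \left(-2\right) 2 \right)} + M} = \sqrt{6 \left(-2\right) 2 \left(1 + 2 \cdot 6 \left(-2\right) 2\right) + \left(1911 - \sqrt{1605}\right)} = \sqrt{\left(-12\right) 2 \left(1 + 2 \left(\left(-12\right) 2\right)\right) + \left(1911 - \sqrt{1605}\right)} = \sqrt{- 24 \left(1 + 2 \left(-24\right)\right) + \left(1911 - \sqrt{1605}\right)} = \sqrt{- 24 \left(1 - 48\right) + \left(1911 - \sqrt{1605}\right)} = \sqrt{\left(-24\right) \left(-47\right) + \left(1911 - \sqrt{1605}\right)} = \sqrt{1128 + \left(1911 - \sqrt{1605}\right)} = \sqrt{3039 - \sqrt{1605}}$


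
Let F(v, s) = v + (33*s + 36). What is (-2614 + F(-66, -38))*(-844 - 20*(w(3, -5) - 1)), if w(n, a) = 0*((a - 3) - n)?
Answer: 3211952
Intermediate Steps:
F(v, s) = 36 + v + 33*s (F(v, s) = v + (36 + 33*s) = 36 + v + 33*s)
w(n, a) = 0 (w(n, a) = 0*((-3 + a) - n) = 0*(-3 + a - n) = 0)
(-2614 + F(-66, -38))*(-844 - 20*(w(3, -5) - 1)) = (-2614 + (36 - 66 + 33*(-38)))*(-844 - 20*(0 - 1)) = (-2614 + (36 - 66 - 1254))*(-844 - 20*(-1)) = (-2614 - 1284)*(-844 + 20) = -3898*(-824) = 3211952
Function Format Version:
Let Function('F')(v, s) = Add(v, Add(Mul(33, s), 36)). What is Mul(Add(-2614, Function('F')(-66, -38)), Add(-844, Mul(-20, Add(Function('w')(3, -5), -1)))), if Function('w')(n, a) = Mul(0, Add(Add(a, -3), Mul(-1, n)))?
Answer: 3211952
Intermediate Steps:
Function('F')(v, s) = Add(36, v, Mul(33, s)) (Function('F')(v, s) = Add(v, Add(36, Mul(33, s))) = Add(36, v, Mul(33, s)))
Function('w')(n, a) = 0 (Function('w')(n, a) = Mul(0, Add(Add(-3, a), Mul(-1, n))) = Mul(0, Add(-3, a, Mul(-1, n))) = 0)
Mul(Add(-2614, Function('F')(-66, -38)), Add(-844, Mul(-20, Add(Function('w')(3, -5), -1)))) = Mul(Add(-2614, Add(36, -66, Mul(33, -38))), Add(-844, Mul(-20, Add(0, -1)))) = Mul(Add(-2614, Add(36, -66, -1254)), Add(-844, Mul(-20, -1))) = Mul(Add(-2614, -1284), Add(-844, 20)) = Mul(-3898, -824) = 3211952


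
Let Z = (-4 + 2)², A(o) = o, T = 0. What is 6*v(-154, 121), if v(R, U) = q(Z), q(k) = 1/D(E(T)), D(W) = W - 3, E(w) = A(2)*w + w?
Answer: -2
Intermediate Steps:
Z = 4 (Z = (-2)² = 4)
E(w) = 3*w (E(w) = 2*w + w = 3*w)
D(W) = -3 + W
q(k) = -⅓ (q(k) = 1/(-3 + 3*0) = 1/(-3 + 0) = 1/(-3) = -⅓)
v(R, U) = -⅓
6*v(-154, 121) = 6*(-⅓) = -2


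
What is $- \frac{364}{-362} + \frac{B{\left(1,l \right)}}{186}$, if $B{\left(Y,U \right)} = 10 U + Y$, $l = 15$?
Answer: $\frac{61183}{33666} \approx 1.8174$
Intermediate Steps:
$B{\left(Y,U \right)} = Y + 10 U$
$- \frac{364}{-362} + \frac{B{\left(1,l \right)}}{186} = - \frac{364}{-362} + \frac{1 + 10 \cdot 15}{186} = \left(-364\right) \left(- \frac{1}{362}\right) + \left(1 + 150\right) \frac{1}{186} = \frac{182}{181} + 151 \cdot \frac{1}{186} = \frac{182}{181} + \frac{151}{186} = \frac{61183}{33666}$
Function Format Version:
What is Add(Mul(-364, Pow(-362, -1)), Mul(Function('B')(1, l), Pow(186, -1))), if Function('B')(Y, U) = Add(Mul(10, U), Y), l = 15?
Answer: Rational(61183, 33666) ≈ 1.8174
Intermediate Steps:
Function('B')(Y, U) = Add(Y, Mul(10, U))
Add(Mul(-364, Pow(-362, -1)), Mul(Function('B')(1, l), Pow(186, -1))) = Add(Mul(-364, Pow(-362, -1)), Mul(Add(1, Mul(10, 15)), Pow(186, -1))) = Add(Mul(-364, Rational(-1, 362)), Mul(Add(1, 150), Rational(1, 186))) = Add(Rational(182, 181), Mul(151, Rational(1, 186))) = Add(Rational(182, 181), Rational(151, 186)) = Rational(61183, 33666)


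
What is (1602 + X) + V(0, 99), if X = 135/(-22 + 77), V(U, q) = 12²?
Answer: 19233/11 ≈ 1748.5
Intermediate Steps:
V(U, q) = 144
X = 27/11 (X = 135/55 = 135*(1/55) = 27/11 ≈ 2.4545)
(1602 + X) + V(0, 99) = (1602 + 27/11) + 144 = 17649/11 + 144 = 19233/11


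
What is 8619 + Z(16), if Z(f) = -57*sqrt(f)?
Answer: 8391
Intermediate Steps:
8619 + Z(16) = 8619 - 57*sqrt(16) = 8619 - 57*4 = 8619 - 228 = 8391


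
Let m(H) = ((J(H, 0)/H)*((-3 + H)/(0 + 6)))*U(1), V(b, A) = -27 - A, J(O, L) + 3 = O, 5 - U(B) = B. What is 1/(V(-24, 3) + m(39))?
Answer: -13/102 ≈ -0.12745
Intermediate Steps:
U(B) = 5 - B
J(O, L) = -3 + O
m(H) = 4*(-3 + H)*(-½ + H/6)/H (m(H) = (((-3 + H)/H)*((-3 + H)/(0 + 6)))*(5 - 1*1) = (((-3 + H)/H)*((-3 + H)/6))*(5 - 1) = (((-3 + H)/H)*((-3 + H)*(⅙)))*4 = (((-3 + H)/H)*(-½ + H/6))*4 = ((-3 + H)*(-½ + H/6)/H)*4 = 4*(-3 + H)*(-½ + H/6)/H)
1/(V(-24, 3) + m(39)) = 1/((-27 - 1*3) + (⅔)*(-3 + 39)²/39) = 1/((-27 - 3) + (⅔)*(1/39)*36²) = 1/(-30 + (⅔)*(1/39)*1296) = 1/(-30 + 288/13) = 1/(-102/13) = -13/102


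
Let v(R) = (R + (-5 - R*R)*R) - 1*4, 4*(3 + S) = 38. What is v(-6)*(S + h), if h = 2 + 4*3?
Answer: 4838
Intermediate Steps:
S = 13/2 (S = -3 + (¼)*38 = -3 + 19/2 = 13/2 ≈ 6.5000)
v(R) = -4 + R + R*(-5 - R²) (v(R) = (R + (-5 - R²)*R) - 4 = (R + R*(-5 - R²)) - 4 = -4 + R + R*(-5 - R²))
h = 14 (h = 2 + 12 = 14)
v(-6)*(S + h) = (-4 - 1*(-6)³ - 4*(-6))*(13/2 + 14) = (-4 - 1*(-216) + 24)*(41/2) = (-4 + 216 + 24)*(41/2) = 236*(41/2) = 4838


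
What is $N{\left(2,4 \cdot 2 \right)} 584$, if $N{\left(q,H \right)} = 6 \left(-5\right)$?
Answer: $-17520$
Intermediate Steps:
$N{\left(q,H \right)} = -30$
$N{\left(2,4 \cdot 2 \right)} 584 = \left(-30\right) 584 = -17520$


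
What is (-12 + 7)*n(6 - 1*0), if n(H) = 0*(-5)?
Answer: 0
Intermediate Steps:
n(H) = 0
(-12 + 7)*n(6 - 1*0) = (-12 + 7)*0 = -5*0 = 0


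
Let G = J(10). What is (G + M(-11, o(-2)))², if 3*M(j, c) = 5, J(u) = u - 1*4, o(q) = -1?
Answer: 529/9 ≈ 58.778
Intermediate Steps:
J(u) = -4 + u (J(u) = u - 4 = -4 + u)
M(j, c) = 5/3 (M(j, c) = (⅓)*5 = 5/3)
G = 6 (G = -4 + 10 = 6)
(G + M(-11, o(-2)))² = (6 + 5/3)² = (23/3)² = 529/9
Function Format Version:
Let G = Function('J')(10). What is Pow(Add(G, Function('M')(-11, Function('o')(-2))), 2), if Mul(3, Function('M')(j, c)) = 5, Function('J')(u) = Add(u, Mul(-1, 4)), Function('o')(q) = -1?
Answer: Rational(529, 9) ≈ 58.778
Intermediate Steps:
Function('J')(u) = Add(-4, u) (Function('J')(u) = Add(u, -4) = Add(-4, u))
Function('M')(j, c) = Rational(5, 3) (Function('M')(j, c) = Mul(Rational(1, 3), 5) = Rational(5, 3))
G = 6 (G = Add(-4, 10) = 6)
Pow(Add(G, Function('M')(-11, Function('o')(-2))), 2) = Pow(Add(6, Rational(5, 3)), 2) = Pow(Rational(23, 3), 2) = Rational(529, 9)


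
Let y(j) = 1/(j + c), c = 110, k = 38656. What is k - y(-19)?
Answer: 3517695/91 ≈ 38656.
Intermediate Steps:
y(j) = 1/(110 + j) (y(j) = 1/(j + 110) = 1/(110 + j))
k - y(-19) = 38656 - 1/(110 - 19) = 38656 - 1/91 = 3517695/91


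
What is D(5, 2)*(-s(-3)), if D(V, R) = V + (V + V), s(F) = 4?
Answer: -60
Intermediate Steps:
D(V, R) = 3*V (D(V, R) = V + 2*V = 3*V)
D(5, 2)*(-s(-3)) = (3*5)*(-1*4) = 15*(-4) = -60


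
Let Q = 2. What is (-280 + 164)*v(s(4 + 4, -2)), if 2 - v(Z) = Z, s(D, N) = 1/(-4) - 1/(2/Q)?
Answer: -377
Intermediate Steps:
s(D, N) = -5/4 (s(D, N) = 1/(-4) - 1/(2/2) = 1*(-¼) - 1/(2*(½)) = -¼ - 1/1 = -¼ - 1*1 = -¼ - 1 = -5/4)
v(Z) = 2 - Z
(-280 + 164)*v(s(4 + 4, -2)) = (-280 + 164)*(2 - 1*(-5/4)) = -116*(2 + 5/4) = -116*13/4 = -377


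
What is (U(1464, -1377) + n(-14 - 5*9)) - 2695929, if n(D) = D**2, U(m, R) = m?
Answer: -2690984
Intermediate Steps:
(U(1464, -1377) + n(-14 - 5*9)) - 2695929 = (1464 + (-14 - 5*9)**2) - 2695929 = (1464 + (-14 - 45)**2) - 2695929 = (1464 + (-59)**2) - 2695929 = (1464 + 3481) - 2695929 = 4945 - 2695929 = -2690984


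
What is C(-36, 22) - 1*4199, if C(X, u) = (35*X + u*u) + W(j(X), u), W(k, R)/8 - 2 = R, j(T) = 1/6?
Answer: -4783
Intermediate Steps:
j(T) = ⅙
W(k, R) = 16 + 8*R
C(X, u) = 16 + u² + 8*u + 35*X (C(X, u) = (35*X + u*u) + (16 + 8*u) = (35*X + u²) + (16 + 8*u) = (u² + 35*X) + (16 + 8*u) = 16 + u² + 8*u + 35*X)
C(-36, 22) - 1*4199 = (16 + 22² + 8*22 + 35*(-36)) - 1*4199 = (16 + 484 + 176 - 1260) - 4199 = -584 - 4199 = -4783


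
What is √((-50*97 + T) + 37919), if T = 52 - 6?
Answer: √33115 ≈ 181.98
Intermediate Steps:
T = 46
√((-50*97 + T) + 37919) = √((-50*97 + 46) + 37919) = √((-4850 + 46) + 37919) = √(-4804 + 37919) = √33115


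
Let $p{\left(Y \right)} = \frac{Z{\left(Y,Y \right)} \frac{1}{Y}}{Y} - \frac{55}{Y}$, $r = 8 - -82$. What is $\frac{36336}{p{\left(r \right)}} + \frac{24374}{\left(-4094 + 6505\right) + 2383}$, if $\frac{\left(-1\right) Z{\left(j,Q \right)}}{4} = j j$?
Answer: $- \frac{1566741535}{198951} \approx -7875.0$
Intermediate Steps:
$Z{\left(j,Q \right)} = - 4 j^{2}$ ($Z{\left(j,Q \right)} = - 4 j j = - 4 j^{2}$)
$r = 90$ ($r = 8 + 82 = 90$)
$p{\left(Y \right)} = -4 - \frac{55}{Y}$ ($p{\left(Y \right)} = \frac{- 4 Y^{2} \frac{1}{Y}}{Y} - \frac{55}{Y} = \frac{\left(-4\right) Y}{Y} - \frac{55}{Y} = -4 - \frac{55}{Y}$)
$\frac{36336}{p{\left(r \right)}} + \frac{24374}{\left(-4094 + 6505\right) + 2383} = \frac{36336}{-4 - \frac{55}{90}} + \frac{24374}{\left(-4094 + 6505\right) + 2383} = \frac{36336}{-4 - \frac{11}{18}} + \frac{24374}{2411 + 2383} = \frac{36336}{-4 - \frac{11}{18}} + \frac{24374}{4794} = \frac{36336}{- \frac{83}{18}} + 24374 \cdot \frac{1}{4794} = 36336 \left(- \frac{18}{83}\right) + \frac{12187}{2397} = - \frac{654048}{83} + \frac{12187}{2397} = - \frac{1566741535}{198951}$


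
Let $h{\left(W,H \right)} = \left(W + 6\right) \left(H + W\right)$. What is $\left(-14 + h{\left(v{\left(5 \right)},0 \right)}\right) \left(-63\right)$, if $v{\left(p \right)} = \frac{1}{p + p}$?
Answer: $\frac{84357}{100} \approx 843.57$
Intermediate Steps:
$v{\left(p \right)} = \frac{1}{2 p}$
$h{\left(W,H \right)} = \left(6 + W\right) \left(H + W\right)$
$\left(-14 + h{\left(v{\left(5 \right)},0 \right)}\right) \left(-63\right) = \left(-14 + \left(\left(\frac{1}{2 \cdot 5}\right)^{2} + 6 \cdot 0 + 6 \frac{1}{2 \cdot 5} + 0 \frac{1}{2 \cdot 5}\right)\right) \left(-63\right) = \left(-14 + \left(\left(\frac{1}{2} \cdot \frac{1}{5}\right)^{2} + 0 + 6 \cdot \frac{1}{2} \cdot \frac{1}{5} + 0 \cdot \frac{1}{2} \cdot \frac{1}{5}\right)\right) \left(-63\right) = \left(-14 + \left(\left(\frac{1}{10}\right)^{2} + 0 + 6 \cdot \frac{1}{10} + 0 \cdot \frac{1}{10}\right)\right) \left(-63\right) = \left(-14 + \left(\frac{1}{100} + 0 + \frac{3}{5} + 0\right)\right) \left(-63\right) = \left(-14 + \frac{61}{100}\right) \left(-63\right) = \left(- \frac{1339}{100}\right) \left(-63\right) = \frac{84357}{100}$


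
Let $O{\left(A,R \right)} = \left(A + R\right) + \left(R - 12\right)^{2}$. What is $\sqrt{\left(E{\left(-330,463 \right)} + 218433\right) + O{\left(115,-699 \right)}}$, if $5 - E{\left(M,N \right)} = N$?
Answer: $4 \sqrt{45182} \approx 850.24$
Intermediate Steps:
$E{\left(M,N \right)} = 5 - N$
$O{\left(A,R \right)} = A + R + \left(-12 + R\right)^{2}$ ($O{\left(A,R \right)} = \left(A + R\right) + \left(-12 + R\right)^{2} = A + R + \left(-12 + R\right)^{2}$)
$\sqrt{\left(E{\left(-330,463 \right)} + 218433\right) + O{\left(115,-699 \right)}} = \sqrt{\left(\left(5 - 463\right) + 218433\right) + \left(115 - 699 + \left(-12 - 699\right)^{2}\right)} = \sqrt{\left(\left(5 - 463\right) + 218433\right) + \left(115 - 699 + \left(-711\right)^{2}\right)} = \sqrt{\left(-458 + 218433\right) + \left(115 - 699 + 505521\right)} = \sqrt{217975 + 504937} = \sqrt{722912} = 4 \sqrt{45182}$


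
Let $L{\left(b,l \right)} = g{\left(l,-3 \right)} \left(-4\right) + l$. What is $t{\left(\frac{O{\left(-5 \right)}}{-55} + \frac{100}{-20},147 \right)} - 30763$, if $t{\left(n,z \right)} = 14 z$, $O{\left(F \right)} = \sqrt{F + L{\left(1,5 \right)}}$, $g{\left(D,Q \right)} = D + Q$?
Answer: $-28705$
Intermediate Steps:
$L{\left(b,l \right)} = 12 - 3 l$ ($L{\left(b,l \right)} = \left(l - 3\right) \left(-4\right) + l = \left(-3 + l\right) \left(-4\right) + l = \left(12 - 4 l\right) + l = 12 - 3 l$)
$O{\left(F \right)} = \sqrt{-3 + F}$ ($O{\left(F \right)} = \sqrt{F + \left(12 - 15\right)} = \sqrt{F - 3} = \sqrt{-3 + F}$)
$t{\left(\frac{O{\left(-5 \right)}}{-55} + \frac{100}{-20},147 \right)} - 30763 = 14 \cdot 147 - 30763 = 2058 - 30763 = -28705$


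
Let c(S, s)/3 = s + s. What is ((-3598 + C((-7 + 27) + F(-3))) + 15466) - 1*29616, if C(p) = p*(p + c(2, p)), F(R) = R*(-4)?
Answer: -10580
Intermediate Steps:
c(S, s) = 6*s (c(S, s) = 3*(s + s) = 3*(2*s) = 6*s)
F(R) = -4*R
C(p) = 7*p**2 (C(p) = p*(p + 6*p) = p*(7*p) = 7*p**2)
((-3598 + C((-7 + 27) + F(-3))) + 15466) - 1*29616 = ((-3598 + 7*((-7 + 27) - 4*(-3))**2) + 15466) - 1*29616 = ((-3598 + 7*(20 + 12)**2) + 15466) - 29616 = ((-3598 + 7*32**2) + 15466) - 29616 = ((-3598 + 7*1024) + 15466) - 29616 = ((-3598 + 7168) + 15466) - 29616 = (3570 + 15466) - 29616 = 19036 - 29616 = -10580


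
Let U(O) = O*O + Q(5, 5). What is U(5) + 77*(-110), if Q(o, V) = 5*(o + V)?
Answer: -8395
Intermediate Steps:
Q(o, V) = 5*V + 5*o (Q(o, V) = 5*(V + o) = 5*V + 5*o)
U(O) = 50 + O**2 (U(O) = O*O + (5*5 + 5*5) = O**2 + (25 + 25) = O**2 + 50 = 50 + O**2)
U(5) + 77*(-110) = (50 + 5**2) + 77*(-110) = (50 + 25) - 8470 = 75 - 8470 = -8395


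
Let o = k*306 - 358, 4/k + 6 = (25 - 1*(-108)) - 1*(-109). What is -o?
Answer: 20816/59 ≈ 352.81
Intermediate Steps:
k = 1/59 (k = 4/(-6 + ((25 - 1*(-108)) - 1*(-109))) = 4/(-6 + ((25 + 108) + 109)) = 4/(-6 + (133 + 109)) = 4/(-6 + 242) = 4/236 = 4*(1/236) = 1/59 ≈ 0.016949)
o = -20816/59 (o = (1/59)*306 - 358 = 306/59 - 358 = -20816/59 ≈ -352.81)
-o = -1*(-20816/59) = 20816/59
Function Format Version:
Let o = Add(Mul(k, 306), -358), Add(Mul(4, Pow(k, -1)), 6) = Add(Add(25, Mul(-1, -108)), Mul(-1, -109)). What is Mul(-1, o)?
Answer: Rational(20816, 59) ≈ 352.81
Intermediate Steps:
k = Rational(1, 59) (k = Mul(4, Pow(Add(-6, Add(Add(25, Mul(-1, -108)), Mul(-1, -109))), -1)) = Mul(4, Pow(Add(-6, Add(Add(25, 108), 109)), -1)) = Mul(4, Pow(Add(-6, Add(133, 109)), -1)) = Mul(4, Pow(Add(-6, 242), -1)) = Mul(4, Pow(236, -1)) = Mul(4, Rational(1, 236)) = Rational(1, 59) ≈ 0.016949)
o = Rational(-20816, 59) (o = Add(Mul(Rational(1, 59), 306), -358) = Add(Rational(306, 59), -358) = Rational(-20816, 59) ≈ -352.81)
Mul(-1, o) = Mul(-1, Rational(-20816, 59)) = Rational(20816, 59)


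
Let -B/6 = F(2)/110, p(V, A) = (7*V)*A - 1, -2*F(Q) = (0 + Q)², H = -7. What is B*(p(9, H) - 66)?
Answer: -3048/55 ≈ -55.418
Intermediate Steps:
F(Q) = -Q²/2 (F(Q) = -(0 + Q)²/2 = -Q²/2)
p(V, A) = -1 + 7*A*V (p(V, A) = 7*A*V - 1 = -1 + 7*A*V)
B = 6/55 (B = -6*(-½*2²)/110 = -6*(-½*4)/110 = -(-12)/110 = -6*(-1/55) = 6/55 ≈ 0.10909)
B*(p(9, H) - 66) = 6*((-1 + 7*(-7)*9) - 66)/55 = 6*((-1 - 441) - 66)/55 = 6*(-442 - 66)/55 = (6/55)*(-508) = -3048/55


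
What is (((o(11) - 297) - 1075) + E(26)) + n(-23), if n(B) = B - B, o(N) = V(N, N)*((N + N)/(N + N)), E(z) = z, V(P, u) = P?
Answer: -1335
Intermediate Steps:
o(N) = N (o(N) = N*((N + N)/(N + N)) = N*((2*N)/((2*N))) = N*((2*N)*(1/(2*N))) = N*1 = N)
n(B) = 0
(((o(11) - 297) - 1075) + E(26)) + n(-23) = (((11 - 297) - 1075) + 26) + 0 = ((-286 - 1075) + 26) + 0 = (-1361 + 26) + 0 = -1335 + 0 = -1335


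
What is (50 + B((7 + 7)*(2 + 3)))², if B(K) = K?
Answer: 14400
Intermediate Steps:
(50 + B((7 + 7)*(2 + 3)))² = (50 + (7 + 7)*(2 + 3))² = (50 + 14*5)² = (50 + 70)² = 120² = 14400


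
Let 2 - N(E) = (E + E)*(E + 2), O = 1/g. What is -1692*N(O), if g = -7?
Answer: -209808/49 ≈ -4281.8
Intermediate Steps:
O = -⅐ (O = 1/(-7) = -⅐ ≈ -0.14286)
N(E) = 2 - 2*E*(2 + E) (N(E) = 2 - (E + E)*(E + 2) = 2 - 2*E*(2 + E))
-1692*N(O) = -1692*(2 - 4*(-⅐) - 2*(-⅐)²) = -1692*(2 + 4/7 - 2*1/49) = -1692*(2 + 4/7 - 2/49) = -1692*124/49 = -209808/49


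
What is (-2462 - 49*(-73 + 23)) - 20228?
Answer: -20240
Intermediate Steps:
(-2462 - 49*(-73 + 23)) - 20228 = (-2462 - 49*(-50)) - 20228 = (-2462 + 2450) - 20228 = -12 - 20228 = -20240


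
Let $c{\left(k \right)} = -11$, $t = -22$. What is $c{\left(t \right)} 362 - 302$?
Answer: $-4284$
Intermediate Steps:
$c{\left(t \right)} 362 - 302 = \left(-11\right) 362 - 302 = -3982 - 302 = -4284$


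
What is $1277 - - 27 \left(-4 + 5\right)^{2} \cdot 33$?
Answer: $2168$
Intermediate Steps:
$1277 - - 27 \left(-4 + 5\right)^{2} \cdot 33 = 1277 - - 27 \cdot 1^{2} \cdot 33 = 1277 - \left(-27\right) 1 \cdot 33 = 1277 - \left(-27\right) 33 = 1277 - -891 = 1277 + 891 = 2168$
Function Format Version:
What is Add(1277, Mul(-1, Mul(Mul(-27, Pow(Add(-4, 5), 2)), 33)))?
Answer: 2168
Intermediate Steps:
Add(1277, Mul(-1, Mul(Mul(-27, Pow(Add(-4, 5), 2)), 33))) = Add(1277, Mul(-1, Mul(Mul(-27, Pow(1, 2)), 33))) = Add(1277, Mul(-1, Mul(Mul(-27, 1), 33))) = Add(1277, Mul(-1, Mul(-27, 33))) = Add(1277, Mul(-1, -891)) = Add(1277, 891) = 2168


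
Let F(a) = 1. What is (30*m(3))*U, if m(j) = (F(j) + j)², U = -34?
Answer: -16320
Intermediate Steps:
m(j) = (1 + j)²
(30*m(3))*U = (30*(1 + 3)²)*(-34) = (30*4²)*(-34) = (30*16)*(-34) = 480*(-34) = -16320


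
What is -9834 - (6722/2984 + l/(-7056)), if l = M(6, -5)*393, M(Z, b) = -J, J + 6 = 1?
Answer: -8629060817/877296 ≈ -9836.0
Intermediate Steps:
J = -5 (J = -6 + 1 = -5)
M(Z, b) = 5 (M(Z, b) = -1*(-5) = 5)
l = 1965 (l = 5*393 = 1965)
-9834 - (6722/2984 + l/(-7056)) = -9834 - (6722/2984 + 1965/(-7056)) = -9834 - (6722*(1/2984) + 1965*(-1/7056)) = -9834 - (3361/1492 - 655/2352) = -9834 - 1*1731953/877296 = -9834 - 1731953/877296 = -8629060817/877296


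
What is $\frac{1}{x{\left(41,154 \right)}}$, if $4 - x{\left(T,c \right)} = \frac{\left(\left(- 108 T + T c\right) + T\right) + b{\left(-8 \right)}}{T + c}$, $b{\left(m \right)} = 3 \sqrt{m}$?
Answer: $- \frac{223665}{1315681} + \frac{1170 i \sqrt{2}}{1315681} \approx -0.17 + 0.0012576 i$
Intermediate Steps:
$x{\left(T,c \right)} = 4 - \frac{- 107 T + T c + 6 i \sqrt{2}}{T + c}$ ($x{\left(T,c \right)} = 4 - \frac{\left(\left(- 108 T + T c\right) + T\right) + 3 \sqrt{-8}}{T + c} = 4 - \frac{\left(- 107 T + T c\right) + 3 \cdot 2 i \sqrt{2}}{T + c} = 4 - \frac{\left(- 107 T + T c\right) + 6 i \sqrt{2}}{T + c} = 4 - \frac{- 107 T + T c + 6 i \sqrt{2}}{T + c}$)
$\frac{1}{x{\left(41,154 \right)}} = \frac{1}{\frac{1}{41 + 154} \left(4 \cdot 154 + 111 \cdot 41 - 41 \cdot 154 - 6 i \sqrt{2}\right)} = \frac{1}{\frac{1}{195} \left(616 + 4551 - 6314 - 6 i \sqrt{2}\right)} = \frac{1}{\frac{1}{195} \left(-1147 - 6 i \sqrt{2}\right)} = \frac{1}{- \frac{1147}{195} - \frac{2 i \sqrt{2}}{65}}$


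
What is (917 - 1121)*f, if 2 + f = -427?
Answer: 87516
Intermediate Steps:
f = -429 (f = -2 - 427 = -429)
(917 - 1121)*f = (917 - 1121)*(-429) = -204*(-429) = 87516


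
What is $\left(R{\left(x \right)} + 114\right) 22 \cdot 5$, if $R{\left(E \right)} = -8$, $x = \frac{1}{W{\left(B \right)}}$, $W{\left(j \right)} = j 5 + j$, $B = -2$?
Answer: $11660$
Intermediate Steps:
$W{\left(j \right)} = 6 j$ ($W{\left(j \right)} = 5 j + j = 6 j$)
$x = - \frac{1}{12}$ ($x = \frac{1}{6 \left(-2\right)} = \frac{1}{-12} = - \frac{1}{12} \approx -0.083333$)
$\left(R{\left(x \right)} + 114\right) 22 \cdot 5 = \left(-8 + 114\right) 22 \cdot 5 = 106 \cdot 110 = 11660$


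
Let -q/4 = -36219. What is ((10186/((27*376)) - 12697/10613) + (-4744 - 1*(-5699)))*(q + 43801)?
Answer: 9704972920202629/53871588 ≈ 1.8015e+8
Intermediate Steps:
q = 144876 (q = -4*(-36219) = 144876)
((10186/((27*376)) - 12697/10613) + (-4744 - 1*(-5699)))*(q + 43801) = ((10186/((27*376)) - 12697/10613) + (-4744 - 1*(-5699)))*(144876 + 43801) = ((10186/10152 - 12697*1/10613) + (-4744 + 5699))*188677 = ((10186*(1/10152) - 12697/10613) + 955)*188677 = ((5093/5076 - 12697/10613) + 955)*188677 = (-10397963/53871588 + 955)*188677 = (51436968577/53871588)*188677 = 9704972920202629/53871588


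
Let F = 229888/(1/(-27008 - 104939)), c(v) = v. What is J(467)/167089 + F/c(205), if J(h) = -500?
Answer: -5068315973256804/34253245 ≈ -1.4797e+8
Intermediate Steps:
F = -30333031936 (F = 229888/(1/(-131947)) = 229888/(-1/131947) = 229888*(-131947) = -30333031936)
J(467)/167089 + F/c(205) = -500/167089 - 30333031936/205 = -5068315973256804/34253245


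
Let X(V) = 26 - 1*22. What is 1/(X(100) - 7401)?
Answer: -1/7397 ≈ -0.00013519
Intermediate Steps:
X(V) = 4 (X(V) = 26 - 22 = 4)
1/(X(100) - 7401) = 1/(4 - 7401) = 1/(-7397) = -1/7397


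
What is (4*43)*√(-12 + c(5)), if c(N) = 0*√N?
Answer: 344*I*√3 ≈ 595.83*I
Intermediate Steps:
c(N) = 0
(4*43)*√(-12 + c(5)) = (4*43)*√(-12 + 0) = 172*√(-12) = 172*(2*I*√3) = 344*I*√3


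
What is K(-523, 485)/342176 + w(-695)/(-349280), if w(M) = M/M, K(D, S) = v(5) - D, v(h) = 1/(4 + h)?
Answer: 1386259/908477280 ≈ 0.0015259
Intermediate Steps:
K(D, S) = ⅑ - D (K(D, S) = 1/(4 + 5) - D = 1/9 - D = ⅑ - D)
w(M) = 1
K(-523, 485)/342176 + w(-695)/(-349280) = (⅑ - 1*(-523))/342176 + 1/(-349280) = (⅑ + 523)*(1/342176) + 1*(-1/349280) = (4708/9)*(1/342176) - 1/349280 = 1177/769896 - 1/349280 = 1386259/908477280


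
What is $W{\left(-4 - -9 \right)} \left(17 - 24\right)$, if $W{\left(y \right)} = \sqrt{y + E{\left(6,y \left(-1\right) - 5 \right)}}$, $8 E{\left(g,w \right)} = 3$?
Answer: $- \frac{7 \sqrt{86}}{4} \approx -16.229$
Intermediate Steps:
$E{\left(g,w \right)} = \frac{3}{8}$ ($E{\left(g,w \right)} = \frac{1}{8} \cdot 3 = \frac{3}{8}$)
$W{\left(y \right)} = \sqrt{\frac{3}{8} + y}$ ($W{\left(y \right)} = \sqrt{y + \frac{3}{8}} = \sqrt{\frac{3}{8} + y}$)
$W{\left(-4 - -9 \right)} \left(17 - 24\right) = \frac{\sqrt{6 + 16 \left(-4 - -9\right)}}{4} \left(17 - 24\right) = \frac{\sqrt{6 + 16 \left(-4 + 9\right)}}{4} \left(17 - 24\right) = \frac{\sqrt{6 + 16 \cdot 5}}{4} \left(-7\right) = \frac{\sqrt{6 + 80}}{4} \left(-7\right) = \frac{\sqrt{86}}{4} \left(-7\right) = - \frac{7 \sqrt{86}}{4}$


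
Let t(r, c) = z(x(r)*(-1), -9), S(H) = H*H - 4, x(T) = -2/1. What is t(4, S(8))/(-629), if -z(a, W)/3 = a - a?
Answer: 0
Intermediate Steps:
x(T) = -2 (x(T) = -2*1 = -2)
S(H) = -4 + H**2 (S(H) = H**2 - 4 = -4 + H**2)
z(a, W) = 0 (z(a, W) = -3*(a - a) = -3*0 = 0)
t(r, c) = 0
t(4, S(8))/(-629) = 0/(-629) = 0*(-1/629) = 0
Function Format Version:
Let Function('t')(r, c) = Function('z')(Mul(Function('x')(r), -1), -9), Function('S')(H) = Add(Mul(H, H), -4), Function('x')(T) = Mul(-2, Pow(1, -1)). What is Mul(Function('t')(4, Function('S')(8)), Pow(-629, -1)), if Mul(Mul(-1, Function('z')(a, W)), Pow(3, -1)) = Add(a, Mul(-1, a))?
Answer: 0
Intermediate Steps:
Function('x')(T) = -2 (Function('x')(T) = Mul(-2, 1) = -2)
Function('S')(H) = Add(-4, Pow(H, 2)) (Function('S')(H) = Add(Pow(H, 2), -4) = Add(-4, Pow(H, 2)))
Function('z')(a, W) = 0 (Function('z')(a, W) = Mul(-3, Add(a, Mul(-1, a))) = Mul(-3, 0) = 0)
Function('t')(r, c) = 0
Mul(Function('t')(4, Function('S')(8)), Pow(-629, -1)) = Mul(0, Pow(-629, -1)) = Mul(0, Rational(-1, 629)) = 0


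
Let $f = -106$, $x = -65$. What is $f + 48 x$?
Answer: $-3226$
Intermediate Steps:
$f + 48 x = -106 + 48 \left(-65\right) = -106 - 3120 = -3226$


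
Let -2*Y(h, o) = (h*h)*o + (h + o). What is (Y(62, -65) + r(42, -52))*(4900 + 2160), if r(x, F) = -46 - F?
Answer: 882058750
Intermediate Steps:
Y(h, o) = -h/2 - o/2 - o*h²/2 (Y(h, o) = -((h*h)*o + (h + o))/2 = -(h²*o + (h + o))/2 = -(o*h² + (h + o))/2 = -(h + o + o*h²)/2 = -h/2 - o/2 - o*h²/2)
(Y(62, -65) + r(42, -52))*(4900 + 2160) = ((-½*62 - ½*(-65) - ½*(-65)*62²) + (-46 - 1*(-52)))*(4900 + 2160) = ((-31 + 65/2 - ½*(-65)*3844) + (-46 + 52))*7060 = ((-31 + 65/2 + 124930) + 6)*7060 = (249863/2 + 6)*7060 = (249875/2)*7060 = 882058750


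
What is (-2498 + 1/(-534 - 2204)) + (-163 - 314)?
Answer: -8145551/2738 ≈ -2975.0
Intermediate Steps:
(-2498 + 1/(-534 - 2204)) + (-163 - 314) = (-2498 + 1/(-2738)) - 477 = (-2498 - 1/2738) - 477 = -6839525/2738 - 477 = -8145551/2738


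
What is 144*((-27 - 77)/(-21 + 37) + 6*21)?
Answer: 17208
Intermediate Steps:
144*((-27 - 77)/(-21 + 37) + 6*21) = 144*(-104/16 + 126) = 144*(-104*1/16 + 126) = 144*(-13/2 + 126) = 144*(239/2) = 17208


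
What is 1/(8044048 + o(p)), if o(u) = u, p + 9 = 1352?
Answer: 1/8045391 ≈ 1.2429e-7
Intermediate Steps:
p = 1343 (p = -9 + 1352 = 1343)
1/(8044048 + o(p)) = 1/(8044048 + 1343) = 1/8045391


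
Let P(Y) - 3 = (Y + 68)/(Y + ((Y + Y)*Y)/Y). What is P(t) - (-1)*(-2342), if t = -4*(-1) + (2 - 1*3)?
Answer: -20980/9 ≈ -2331.1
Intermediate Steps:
t = 3 (t = 4 + (2 - 3) = 4 - 1 = 3)
P(Y) = 3 + (68 + Y)/(3*Y) (P(Y) = 3 + (Y + 68)/(Y + ((Y + Y)*Y)/Y) = 3 + (68 + Y)/(Y + ((2*Y)*Y)/Y) = 3 + (68 + Y)/(Y + (2*Y²)/Y) = 3 + (68 + Y)/(Y + 2*Y) = 3 + (68 + Y)/((3*Y)) = 3 + (68 + Y)*(1/(3*Y)) = 3 + (68 + Y)/(3*Y))
P(t) - (-1)*(-2342) = (⅔)*(34 + 5*3)/3 - (-1)*(-2342) = (⅔)*(⅓)*(34 + 15) - 1*2342 = (⅔)*(⅓)*49 - 2342 = 98/9 - 2342 = -20980/9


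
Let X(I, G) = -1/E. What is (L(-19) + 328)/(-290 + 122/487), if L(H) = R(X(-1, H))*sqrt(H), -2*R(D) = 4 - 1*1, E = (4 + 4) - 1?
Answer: -39934/35277 + 487*I*sqrt(19)/94072 ≈ -1.132 + 0.022566*I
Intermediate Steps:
E = 7 (E = 8 - 1 = 7)
X(I, G) = -1/7
R(D) = -3/2 (R(D) = -(4 - 1*1)/2 = -(4 - 1)/2 = -1/2*3 = -3/2)
L(H) = -3*sqrt(H)/2
(L(-19) + 328)/(-290 + 122/487) = (-3*I*sqrt(19)/2 + 328)/(-290 + 122/487) = (328 - 3*I*sqrt(19)/2)/(-141108/487) = (328 - 3*I*sqrt(19)/2)*(-487/141108) = -39934/35277 + 487*I*sqrt(19)/94072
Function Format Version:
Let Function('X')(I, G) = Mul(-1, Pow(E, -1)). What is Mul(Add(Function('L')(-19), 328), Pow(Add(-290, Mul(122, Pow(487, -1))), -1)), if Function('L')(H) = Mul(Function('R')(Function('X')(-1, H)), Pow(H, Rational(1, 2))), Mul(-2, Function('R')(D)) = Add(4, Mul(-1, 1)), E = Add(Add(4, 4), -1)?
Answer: Add(Rational(-39934, 35277), Mul(Rational(487, 94072), I, Pow(19, Rational(1, 2)))) ≈ Add(-1.1320, Mul(0.022566, I))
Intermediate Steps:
E = 7 (E = Add(8, -1) = 7)
Function('X')(I, G) = Rational(-1, 7) (Function('X')(I, G) = Mul(-1, Pow(7, -1)) = Mul(-1, Rational(1, 7)) = Rational(-1, 7))
Function('R')(D) = Rational(-3, 2) (Function('R')(D) = Mul(Rational(-1, 2), Add(4, Mul(-1, 1))) = Mul(Rational(-1, 2), Add(4, -1)) = Mul(Rational(-1, 2), 3) = Rational(-3, 2))
Function('L')(H) = Mul(Rational(-3, 2), Pow(H, Rational(1, 2)))
Mul(Add(Function('L')(-19), 328), Pow(Add(-290, Mul(122, Pow(487, -1))), -1)) = Mul(Add(Mul(Rational(-3, 2), Pow(-19, Rational(1, 2))), 328), Pow(Add(-290, Mul(122, Pow(487, -1))), -1)) = Mul(Add(Mul(Rational(-3, 2), Mul(I, Pow(19, Rational(1, 2)))), 328), Pow(Add(-290, Mul(122, Rational(1, 487))), -1)) = Mul(Add(Mul(Rational(-3, 2), I, Pow(19, Rational(1, 2))), 328), Pow(Add(-290, Rational(122, 487)), -1)) = Mul(Add(328, Mul(Rational(-3, 2), I, Pow(19, Rational(1, 2)))), Pow(Rational(-141108, 487), -1)) = Mul(Add(328, Mul(Rational(-3, 2), I, Pow(19, Rational(1, 2)))), Rational(-487, 141108)) = Add(Rational(-39934, 35277), Mul(Rational(487, 94072), I, Pow(19, Rational(1, 2))))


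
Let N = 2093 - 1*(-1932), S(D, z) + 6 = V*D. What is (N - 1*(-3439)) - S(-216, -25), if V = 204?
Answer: 51534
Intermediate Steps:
S(D, z) = -6 + 204*D
N = 4025 (N = 2093 + 1932 = 4025)
(N - 1*(-3439)) - S(-216, -25) = (4025 - 1*(-3439)) - (-6 + 204*(-216)) = (4025 + 3439) - (-6 - 44064) = 7464 - 1*(-44070) = 7464 + 44070 = 51534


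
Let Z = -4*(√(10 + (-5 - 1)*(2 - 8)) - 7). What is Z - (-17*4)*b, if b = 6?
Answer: 436 - 4*√46 ≈ 408.87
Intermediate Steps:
Z = 28 - 4*√46 (Z = -4*(√(10 - 6*(-6)) - 7) = -4*(√(10 + 36) - 7) = -4*(√46 - 7) = -4*(-7 + √46) = 28 - 4*√46 ≈ 0.87068)
Z - (-17*4)*b = (28 - 4*√46) - (-17*4)*6 = (28 - 4*√46) - (-68)*6 = (28 - 4*√46) - 1*(-408) = (28 - 4*√46) + 408 = 436 - 4*√46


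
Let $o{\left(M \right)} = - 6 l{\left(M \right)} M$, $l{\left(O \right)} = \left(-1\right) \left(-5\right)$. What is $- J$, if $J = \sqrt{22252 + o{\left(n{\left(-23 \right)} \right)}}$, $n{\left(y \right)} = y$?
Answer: $- \sqrt{22942} \approx -151.47$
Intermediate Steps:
$l{\left(O \right)} = 5$
$o{\left(M \right)} = - 30 M$ ($o{\left(M \right)} = \left(-6\right) 5 M = - 30 M$)
$J = \sqrt{22942}$ ($J = \sqrt{22252 - -690} = \sqrt{22252 + 690} = \sqrt{22942} \approx 151.47$)
$- J = - \sqrt{22942}$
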